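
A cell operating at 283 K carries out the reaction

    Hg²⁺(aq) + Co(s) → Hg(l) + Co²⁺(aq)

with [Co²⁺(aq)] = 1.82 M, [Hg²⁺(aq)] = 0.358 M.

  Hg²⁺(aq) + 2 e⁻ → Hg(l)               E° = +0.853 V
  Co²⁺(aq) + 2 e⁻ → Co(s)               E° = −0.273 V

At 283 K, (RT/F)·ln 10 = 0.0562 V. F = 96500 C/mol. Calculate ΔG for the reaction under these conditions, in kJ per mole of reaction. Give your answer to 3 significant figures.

−213 kJ/mol

With Hg²⁺/Hg reduced at the cathode, E°cell = +0.853 − (−0.273) = +1.126 V and n = 2.
Here Q = [Co²⁺(aq)] / [Hg²⁺(aq)] = 5.08 (log Q = 0.706), giving E = +1.126 − (0.0562/2)·(0.706) = +1.1062 V.
Then ΔG = −nFE = −2 × 96500 × +1.1062 J/mol = −213 kJ/mol.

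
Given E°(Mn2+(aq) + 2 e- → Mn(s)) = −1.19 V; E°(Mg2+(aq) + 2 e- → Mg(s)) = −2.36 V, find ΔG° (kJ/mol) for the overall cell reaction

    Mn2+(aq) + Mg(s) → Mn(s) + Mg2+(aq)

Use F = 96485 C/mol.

In the reaction as written Mn2+(aq) is reduced, so the Mn²⁺/Mn couple is the cathode and Mg²⁺/Mg is the anode.
E°cell = −1.19 − (−2.36) = +1.17 V; balancing electrons gives n = 2.
ΔG° = −nFE°cell = −(2)(96485)(+1.17) J/mol = −226 kJ/mol.

−226 kJ/mol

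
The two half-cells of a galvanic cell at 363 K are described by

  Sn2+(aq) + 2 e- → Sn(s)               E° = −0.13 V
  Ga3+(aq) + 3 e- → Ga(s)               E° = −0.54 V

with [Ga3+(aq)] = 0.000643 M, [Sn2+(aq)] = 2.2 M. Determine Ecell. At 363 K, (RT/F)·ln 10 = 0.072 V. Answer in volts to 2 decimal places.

Sn²⁺/Sn is reduced (cathode, E° = −0.13 V) and Ga³⁺/Ga is oxidized (anode).
E°cell = −0.13 − (−0.54) = +0.41 V, with n = 6 electrons transferred.
Balancing gives 3 Sn2+(aq) + 2 Ga(s) → 3 Sn(s) + 2 Ga3+(aq); hence Q = [Ga3+(aq)]^2 / [Sn2+(aq)]^3 = 3.88×10^−8 (log Q = −7.411).
By the Nernst equation, E = +0.41 − (0.072/6)·(−7.411) = +0.50 V.

+0.50 V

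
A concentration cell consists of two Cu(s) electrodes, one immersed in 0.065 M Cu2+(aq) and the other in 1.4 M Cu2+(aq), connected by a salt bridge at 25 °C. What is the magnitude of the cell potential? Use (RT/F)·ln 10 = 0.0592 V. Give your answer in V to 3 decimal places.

For a concentration cell E°cell = 0, since both electrodes use the same couple.
The compartment with the higher Cu2+(aq) concentration (1.4 M) acts as the cathode; ions are reduced there and produced at the dilute (0.065 M) anode.
With n = 2, Ecell = −(0.0592/2)·log([dilute]/[conc]) = −(0.0592/2)·log(0.065/1.4) = +0.039 V.

0.039 V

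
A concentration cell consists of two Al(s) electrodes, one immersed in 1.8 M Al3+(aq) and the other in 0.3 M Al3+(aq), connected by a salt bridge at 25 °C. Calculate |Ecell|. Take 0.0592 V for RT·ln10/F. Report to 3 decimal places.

0.015 V

For a concentration cell E°cell = 0, since both electrodes use the same couple.
The compartment with the higher Al3+(aq) concentration (1.8 M) acts as the cathode; ions are reduced there and produced at the dilute (0.3 M) anode.
With n = 3, Ecell = −(0.0592/3)·log([dilute]/[conc]) = −(0.0592/3)·log(0.3/1.8) = +0.015 V.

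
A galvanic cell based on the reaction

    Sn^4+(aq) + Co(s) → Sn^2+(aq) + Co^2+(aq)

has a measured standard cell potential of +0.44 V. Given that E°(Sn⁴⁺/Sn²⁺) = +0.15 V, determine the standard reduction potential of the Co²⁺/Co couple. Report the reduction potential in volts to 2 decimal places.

In the reaction as written the Sn⁴⁺/Sn²⁺ couple is reduced (cathode) and Co²⁺/Co is oxidized (anode), so E°cell = E°(Sn⁴⁺/Sn²⁺) − E°(Co²⁺/Co).
E°(Co²⁺/Co) = E°(cathode) − E°cell = +0.15 − (+0.44) = −0.29 V.

−0.29 V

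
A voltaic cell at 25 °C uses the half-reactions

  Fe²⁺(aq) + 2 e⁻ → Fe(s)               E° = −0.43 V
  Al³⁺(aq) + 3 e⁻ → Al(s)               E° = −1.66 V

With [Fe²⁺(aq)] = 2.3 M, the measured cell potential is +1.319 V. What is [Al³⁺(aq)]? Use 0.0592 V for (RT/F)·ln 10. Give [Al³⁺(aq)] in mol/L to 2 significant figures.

0.00011 M

With Fe²⁺/Fe at the cathode and Al³⁺/Al at the anode, E°cell = −0.43 − (−1.66) = +1.23 V (n = 6).
From the Nernst equation, log Q = n(E° − E)/0.0592 = 6·(+1.23 − (+1.319))/0.0592 = −9.020.
Balancing electrons gives 3 Fe²⁺(aq) + 2 Al(s) → 3 Fe(s) + 2 Al³⁺(aq); thus Q = [Al³⁺(aq)]^2 / [Fe²⁺(aq)]^3.
Substituting the known concentrations and solving, log [Al³⁺(aq)] = −3.967 and [Al³⁺(aq)] = 0.00011 M.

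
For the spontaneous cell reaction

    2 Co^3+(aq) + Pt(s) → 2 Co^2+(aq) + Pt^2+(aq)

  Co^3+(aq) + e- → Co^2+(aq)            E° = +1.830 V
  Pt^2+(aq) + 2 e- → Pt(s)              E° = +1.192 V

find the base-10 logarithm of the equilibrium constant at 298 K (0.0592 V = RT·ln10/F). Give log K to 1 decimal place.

log K = 21.6

The Co³⁺/Co²⁺ couple is reduced (cathode); E°cell = +1.830 − (+1.192) = +0.638 V with n = 2.
At equilibrium E = 0, so log K = nE°cell / 0.0592 = (2)(+0.638) / 0.0592 = 21.6.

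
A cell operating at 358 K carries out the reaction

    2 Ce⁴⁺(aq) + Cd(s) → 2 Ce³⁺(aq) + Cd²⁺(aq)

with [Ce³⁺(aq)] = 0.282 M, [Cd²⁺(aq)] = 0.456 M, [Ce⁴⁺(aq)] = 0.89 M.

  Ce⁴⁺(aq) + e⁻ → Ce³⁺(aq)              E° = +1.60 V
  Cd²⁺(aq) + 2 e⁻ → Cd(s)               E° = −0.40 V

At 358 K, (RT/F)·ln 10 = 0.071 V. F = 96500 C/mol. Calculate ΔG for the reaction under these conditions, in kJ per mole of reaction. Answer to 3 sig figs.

With Ce⁴⁺/Ce³⁺ reduced at the cathode, E°cell = +1.60 − (−0.40) = +2.00 V and n = 2.
The reaction quotient is ([Ce³⁺(aq)]^2·[Cd²⁺(aq)]) / [Ce⁴⁺(aq)]^2 = 0.0458; by Nernst, E = +2.00 − (0.071/2)(−1.339) = +2.0475 V.
ΔG = −nFE = −(2)(96500)(+2.0475) J/mol = −395 kJ/mol.

−395 kJ/mol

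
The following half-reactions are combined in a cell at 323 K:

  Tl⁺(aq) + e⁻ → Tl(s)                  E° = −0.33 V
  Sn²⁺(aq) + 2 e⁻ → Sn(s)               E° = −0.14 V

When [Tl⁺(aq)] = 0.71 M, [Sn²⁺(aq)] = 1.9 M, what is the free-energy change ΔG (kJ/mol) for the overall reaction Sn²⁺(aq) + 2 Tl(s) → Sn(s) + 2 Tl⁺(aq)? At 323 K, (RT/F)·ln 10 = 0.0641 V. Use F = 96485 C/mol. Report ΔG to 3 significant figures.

−40.2 kJ/mol

E°cell = −0.14 − (−0.33) = +0.19 V; the balanced reaction transfers n = 2 electrons.
Here Q = [Tl⁺(aq)]^2 / [Sn²⁺(aq)] = 0.265 (log Q = −0.576), giving E = +0.19 − (0.0641/2)·(−0.576) = +0.2085 V.
Then ΔG = −nFE = −2 × 96485 × +0.2085 J/mol = −40.2 kJ/mol.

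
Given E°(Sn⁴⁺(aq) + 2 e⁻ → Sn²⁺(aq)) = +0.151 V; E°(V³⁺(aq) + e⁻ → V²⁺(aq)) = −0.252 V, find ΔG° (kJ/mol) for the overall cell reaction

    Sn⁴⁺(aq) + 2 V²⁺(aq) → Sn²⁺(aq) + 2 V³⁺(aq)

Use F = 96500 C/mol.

−77.8 kJ/mol

In the reaction as written Sn⁴⁺(aq) is reduced, so the Sn⁴⁺/Sn²⁺ couple is the cathode and V³⁺/V²⁺ is the anode.
E°cell = +0.151 − (−0.252) = +0.403 V; balancing electrons gives n = 2.
ΔG° = −nFE°cell = −(2)(96500)(+0.403) J/mol = −77.8 kJ/mol.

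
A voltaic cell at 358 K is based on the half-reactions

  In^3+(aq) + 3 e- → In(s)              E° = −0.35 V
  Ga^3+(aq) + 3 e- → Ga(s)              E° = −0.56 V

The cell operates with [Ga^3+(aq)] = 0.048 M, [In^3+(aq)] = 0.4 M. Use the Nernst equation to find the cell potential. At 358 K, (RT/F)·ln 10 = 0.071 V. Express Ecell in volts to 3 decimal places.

+0.232 V

The In³⁺/In couple has the more positive E°, so it is the cathode; Ga³⁺/Ga is the anode.
E°cell = −0.35 − (−0.56) = +0.21 V, with n = 3 electrons transferred.
For the overall reaction In^3+(aq) + Ga(s) → In(s) + Ga^3+(aq), Q = [Ga^3+(aq)] / [In^3+(aq)] = 0.12, giving log Q = −0.921.
E = E° − (0.071/n)·log Q = +0.21 − (0.071/3)(−0.921) = +0.232 V.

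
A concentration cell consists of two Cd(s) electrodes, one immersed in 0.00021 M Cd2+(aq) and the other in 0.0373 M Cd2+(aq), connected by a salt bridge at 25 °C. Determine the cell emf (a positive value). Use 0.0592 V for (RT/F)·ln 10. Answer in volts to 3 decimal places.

For a concentration cell E°cell = 0, since both electrodes use the same couple.
The compartment with the higher Cd2+(aq) concentration (0.0373 M) acts as the cathode; ions are reduced there and produced at the dilute (0.00021 M) anode.
With n = 2, Ecell = −(0.0592/2)·log([dilute]/[conc]) = −(0.0592/2)·log(0.00021/0.0373) = +0.067 V.

0.067 V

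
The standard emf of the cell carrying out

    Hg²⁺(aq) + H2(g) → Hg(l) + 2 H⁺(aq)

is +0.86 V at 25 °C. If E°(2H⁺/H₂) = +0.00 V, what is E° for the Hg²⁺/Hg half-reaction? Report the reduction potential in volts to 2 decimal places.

+0.86 V

In the reaction as written the Hg²⁺/Hg couple is reduced (cathode) and 2H⁺/H₂ is oxidized (anode), so E°cell = E°(Hg²⁺/Hg) − E°(2H⁺/H₂).
E°(Hg²⁺/Hg) = E°cell + E°(anode) = +0.86 + (+0.00) = +0.86 V.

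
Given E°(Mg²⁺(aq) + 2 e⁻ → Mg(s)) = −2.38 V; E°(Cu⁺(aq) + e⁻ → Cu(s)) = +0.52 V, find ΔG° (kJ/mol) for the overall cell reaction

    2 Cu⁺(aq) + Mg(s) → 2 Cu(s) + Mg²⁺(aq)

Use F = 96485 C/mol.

In the reaction as written Cu⁺(aq) is reduced, so the Cu⁺/Cu couple is the cathode and Mg²⁺/Mg is the anode.
E°cell = +0.52 − (−2.38) = +2.90 V; balancing electrons gives n = 2.
ΔG° = −nFE°cell = −(2)(96485)(+2.90) J/mol = −560 kJ/mol.

−560 kJ/mol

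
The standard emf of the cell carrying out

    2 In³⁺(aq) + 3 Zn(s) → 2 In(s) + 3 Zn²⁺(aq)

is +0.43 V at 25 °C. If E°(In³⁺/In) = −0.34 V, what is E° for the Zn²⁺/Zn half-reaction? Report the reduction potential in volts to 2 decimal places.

−0.77 V

In the reaction as written the In³⁺/In couple is reduced (cathode) and Zn²⁺/Zn is oxidized (anode), so E°cell = E°(In³⁺/In) − E°(Zn²⁺/Zn).
E°(Zn²⁺/Zn) = E°(cathode) − E°cell = −0.34 − (+0.43) = −0.77 V.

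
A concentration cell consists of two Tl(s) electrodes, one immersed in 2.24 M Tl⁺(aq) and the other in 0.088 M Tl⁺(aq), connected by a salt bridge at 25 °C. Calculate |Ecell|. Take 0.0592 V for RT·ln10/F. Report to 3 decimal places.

0.083 V

For a concentration cell E°cell = 0, since both electrodes use the same couple.
The compartment with the higher Tl⁺(aq) concentration (2.24 M) acts as the cathode; ions are reduced there and produced at the dilute (0.088 M) anode.
With n = 1, Ecell = −(0.0592/1)·log([dilute]/[conc]) = −(0.0592/1)·log(0.088/2.24) = +0.083 V.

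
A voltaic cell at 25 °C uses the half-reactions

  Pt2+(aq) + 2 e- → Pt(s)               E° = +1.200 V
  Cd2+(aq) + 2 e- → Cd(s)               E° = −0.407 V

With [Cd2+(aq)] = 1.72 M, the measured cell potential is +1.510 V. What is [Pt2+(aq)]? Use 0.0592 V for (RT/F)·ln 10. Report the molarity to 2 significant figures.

The Pt²⁺/Pt couple has the larger reduction potential, so it is the cathode: E°cell = +1.200 − (−0.407) = +1.607 V and n = 2.
Rearranging E = E° − (0.0592/n)·log Q gives log Q = 2(+1.607 − (+1.510))/0.0592 = 3.277.
Balancing electrons gives Pt2+(aq) + Cd(s) → Pt(s) + Cd2+(aq); thus Q = [Cd2+(aq)] / [Pt2+(aq)].
Solving for the unknown gives log [Pt2+(aq)] = −3.041, so [Pt2+(aq)] ≈ 0.00091 M.

0.00091 M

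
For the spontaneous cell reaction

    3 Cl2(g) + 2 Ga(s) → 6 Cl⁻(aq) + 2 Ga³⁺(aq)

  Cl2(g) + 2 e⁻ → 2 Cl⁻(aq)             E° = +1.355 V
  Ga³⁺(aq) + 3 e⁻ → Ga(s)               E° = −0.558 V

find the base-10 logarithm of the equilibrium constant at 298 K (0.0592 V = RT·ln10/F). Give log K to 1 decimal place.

The Cl₂/Cl⁻ couple is reduced (cathode); E°cell = +1.355 − (−0.558) = +1.913 V with n = 6.
At equilibrium E = 0, so log K = nE°cell / 0.0592 = (6)(+1.913) / 0.0592 = 193.9.

log K = 193.9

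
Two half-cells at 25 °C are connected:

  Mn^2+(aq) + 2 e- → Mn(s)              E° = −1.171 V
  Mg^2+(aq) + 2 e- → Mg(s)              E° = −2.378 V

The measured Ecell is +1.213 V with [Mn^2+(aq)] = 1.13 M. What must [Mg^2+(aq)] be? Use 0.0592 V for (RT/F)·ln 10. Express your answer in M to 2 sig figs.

0.71 M

Mn²⁺/Mn is the cathode (higher E°); E°cell = −1.171 − (−2.378) = +1.207 V with n = 2.
Since E = E° − (0.0592/n)·log Q, log Q = n(E° − E)/0.0592 = −0.203.
For Mn^2+(aq) + Mg(s) → Mn(s) + Mg^2+(aq), the reaction quotient is Q = [Mg^2+(aq)] / [Mn^2+(aq)].
Solving for the unknown gives log [Mg^2+(aq)] = −0.150, so [Mg^2+(aq)] ≈ 0.71 M.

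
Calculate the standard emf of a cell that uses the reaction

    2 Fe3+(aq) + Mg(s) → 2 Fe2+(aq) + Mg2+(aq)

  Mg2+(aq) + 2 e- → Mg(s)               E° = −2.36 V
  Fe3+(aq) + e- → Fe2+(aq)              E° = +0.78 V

+3.14 V

Fe3+(aq) gains electrons, so the Fe³⁺/Fe²⁺ couple is the cathode; the Mg²⁺/Mg couple is the anode.
E°cell = E°(cathode) − E°(anode) = +0.78 − (−2.36) = +3.14 V.
The positive value indicates the reaction is spontaneous as written.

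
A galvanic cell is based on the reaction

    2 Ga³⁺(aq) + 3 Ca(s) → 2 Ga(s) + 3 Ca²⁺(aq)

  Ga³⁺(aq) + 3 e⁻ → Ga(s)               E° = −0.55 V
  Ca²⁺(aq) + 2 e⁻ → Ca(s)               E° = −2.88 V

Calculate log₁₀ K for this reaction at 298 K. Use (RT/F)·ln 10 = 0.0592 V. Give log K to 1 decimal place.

log K = 236.1

The Ga³⁺/Ga couple is reduced (cathode); E°cell = −0.55 − (−2.88) = +2.33 V with n = 6.
At equilibrium E = 0, so log K = nE°cell / 0.0592 = (6)(+2.33) / 0.0592 = 236.1.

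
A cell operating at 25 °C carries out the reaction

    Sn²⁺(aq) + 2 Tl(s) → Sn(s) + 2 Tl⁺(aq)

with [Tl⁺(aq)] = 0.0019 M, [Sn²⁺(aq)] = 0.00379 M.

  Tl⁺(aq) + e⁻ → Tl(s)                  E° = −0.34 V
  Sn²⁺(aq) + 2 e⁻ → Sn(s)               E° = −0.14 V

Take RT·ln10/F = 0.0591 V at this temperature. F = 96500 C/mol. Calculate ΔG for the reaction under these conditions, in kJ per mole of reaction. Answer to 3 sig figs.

−55.8 kJ/mol

With Sn²⁺/Sn reduced at the cathode, E°cell = −0.14 − (−0.34) = +0.20 V and n = 2.
Q = [Tl⁺(aq)]^2 / [Sn²⁺(aq)] = 0.000953, so log Q = −3.021 and E = +0.20 − (0.0591/2)(−3.021) = +0.2893 V.
ΔG = −nFE = −(2)(96500)(+0.2893) J/mol = −55.8 kJ/mol.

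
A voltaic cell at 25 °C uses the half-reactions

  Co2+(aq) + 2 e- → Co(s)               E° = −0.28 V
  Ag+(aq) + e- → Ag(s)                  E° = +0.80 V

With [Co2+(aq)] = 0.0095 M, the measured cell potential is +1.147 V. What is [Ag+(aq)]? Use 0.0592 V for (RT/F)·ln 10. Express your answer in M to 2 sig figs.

The Ag⁺/Ag couple has the larger reduction potential, so it is the cathode: E°cell = +0.80 − (−0.28) = +1.08 V and n = 2.
Rearranging E = E° − (0.0592/n)·log Q gives log Q = 2(+1.08 − (+1.147))/0.0592 = −2.264.
For 2 Ag+(aq) + Co(s) → 2 Ag(s) + Co2+(aq), the reaction quotient is Q = [Co2+(aq)] / [Ag+(aq)]^2.
Solving for the unknown gives log [Ag+(aq)] = 0.121, so [Ag+(aq)] ≈ 1.3 M.

1.3 M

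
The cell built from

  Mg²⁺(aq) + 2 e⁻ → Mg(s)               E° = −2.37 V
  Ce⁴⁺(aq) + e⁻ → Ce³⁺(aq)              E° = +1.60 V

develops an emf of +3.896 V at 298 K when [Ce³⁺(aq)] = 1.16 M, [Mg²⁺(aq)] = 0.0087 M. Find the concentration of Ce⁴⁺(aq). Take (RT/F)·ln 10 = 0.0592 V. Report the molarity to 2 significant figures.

0.0061 M

Ce⁴⁺/Ce³⁺ is the cathode (higher E°); E°cell = +1.60 − (−2.37) = +3.97 V with n = 2.
Rearranging E = E° − (0.0592/n)·log Q gives log Q = 2(+3.97 − (+3.896))/0.0592 = 2.500.
The balanced reaction is 2 Ce⁴⁺(aq) + Mg(s) → 2 Ce³⁺(aq) + Mg²⁺(aq), so Q = ([Ce³⁺(aq)]^2·[Mg²⁺(aq)]) / [Ce⁴⁺(aq)]^2.
Substituting the known concentrations and solving, log [Ce⁴⁺(aq)] = −2.216 and [Ce⁴⁺(aq)] = 0.0061 M.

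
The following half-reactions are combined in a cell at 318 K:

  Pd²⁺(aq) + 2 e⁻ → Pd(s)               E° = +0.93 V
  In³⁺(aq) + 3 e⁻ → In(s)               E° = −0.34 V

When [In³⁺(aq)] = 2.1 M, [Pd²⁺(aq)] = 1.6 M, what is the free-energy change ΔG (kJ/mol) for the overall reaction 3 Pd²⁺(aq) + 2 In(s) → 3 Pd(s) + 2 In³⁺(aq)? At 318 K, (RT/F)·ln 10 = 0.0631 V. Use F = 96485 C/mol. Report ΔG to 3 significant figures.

E°cell = +0.93 − (−0.34) = +1.27 V; the balanced reaction transfers n = 6 electrons.
Q = [In³⁺(aq)]^2 / [Pd²⁺(aq)]^3 = 1.08, so log Q = 0.032 and E = +1.27 − (0.0631/6)(0.032) = +1.2697 V.
Then ΔG = −nFE = −6 × 96485 × +1.2697 J/mol = −735 kJ/mol.

−735 kJ/mol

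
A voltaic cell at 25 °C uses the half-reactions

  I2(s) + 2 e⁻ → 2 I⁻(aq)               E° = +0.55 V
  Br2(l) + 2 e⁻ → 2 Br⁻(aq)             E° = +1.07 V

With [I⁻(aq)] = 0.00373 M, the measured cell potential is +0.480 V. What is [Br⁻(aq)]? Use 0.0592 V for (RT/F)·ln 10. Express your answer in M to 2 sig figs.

0.018 M

With Br₂/Br⁻ at the cathode and I₂/I⁻ at the anode, E°cell = +1.07 − (+0.55) = +0.52 V (n = 2).
Since E = E° − (0.0592/n)·log Q, log Q = n(E° − E)/0.0592 = 1.351.
For Br2(l) + 2 I⁻(aq) → 2 Br⁻(aq) + I2(s), the reaction quotient is Q = [Br⁻(aq)]^2 / [I⁻(aq)]^2.
Substituting the known concentrations and solving, log [Br⁻(aq)] = −1.753 and [Br⁻(aq)] = 0.018 M.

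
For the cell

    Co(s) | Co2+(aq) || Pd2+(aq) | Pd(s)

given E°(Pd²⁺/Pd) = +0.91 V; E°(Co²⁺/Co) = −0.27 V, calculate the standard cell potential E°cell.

+1.18 V

By convention the left-hand electrode in cell notation is the anode (oxidation) and the right-hand electrode is the cathode (reduction).
E°cell = E°(right) − E°(left) = +0.91 − (−0.27) = +1.18 V.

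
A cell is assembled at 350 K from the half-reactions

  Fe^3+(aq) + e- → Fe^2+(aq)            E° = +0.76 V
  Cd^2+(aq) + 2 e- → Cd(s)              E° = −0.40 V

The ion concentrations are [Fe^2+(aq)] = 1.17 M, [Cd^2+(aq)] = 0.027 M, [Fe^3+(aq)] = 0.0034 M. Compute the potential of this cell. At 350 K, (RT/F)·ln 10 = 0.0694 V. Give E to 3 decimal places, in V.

+1.038 V

The Fe³⁺/Fe²⁺ couple has the more positive E°, so it is the cathode; Cd²⁺/Cd is the anode.
The standard potential is +0.76 − (−0.40) = +1.16 V and the balanced reaction transfers n = 2 electrons.
The balanced reaction is 2 Fe^3+(aq) + Cd(s) → 2 Fe^2+(aq) + Cd^2+(aq), so Q = ([Fe^2+(aq)]^2·[Cd^2+(aq)]) / [Fe^3+(aq)]^2 = 3.2×10^3 and log Q = 3.505.
Applying E = E° − (RT ln10/nF)·log Q gives +1.16 − (0.0694/2)(3.505) = +1.038 V.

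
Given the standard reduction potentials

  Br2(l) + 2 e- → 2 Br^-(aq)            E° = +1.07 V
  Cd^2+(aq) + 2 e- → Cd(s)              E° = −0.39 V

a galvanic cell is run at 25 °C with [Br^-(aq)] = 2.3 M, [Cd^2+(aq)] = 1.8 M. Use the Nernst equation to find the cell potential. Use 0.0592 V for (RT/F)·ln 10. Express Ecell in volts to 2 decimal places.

Since E°(Br₂/Br⁻) > E°(Cd²⁺/Cd), Br₂/Br⁻ serves as the cathode.
The standard potential is +1.07 − (−0.39) = +1.46 V and the balanced reaction transfers n = 2 electrons.
Balancing gives Br2(l) + Cd(s) → 2 Br^-(aq) + Cd^2+(aq); hence Q = [Br^-(aq)]^2·[Cd^2+(aq)] = 9.52 (log Q = 0.979).
By the Nernst equation, E = +1.46 − (0.0592/2)·(0.979) = +1.43 V.

+1.43 V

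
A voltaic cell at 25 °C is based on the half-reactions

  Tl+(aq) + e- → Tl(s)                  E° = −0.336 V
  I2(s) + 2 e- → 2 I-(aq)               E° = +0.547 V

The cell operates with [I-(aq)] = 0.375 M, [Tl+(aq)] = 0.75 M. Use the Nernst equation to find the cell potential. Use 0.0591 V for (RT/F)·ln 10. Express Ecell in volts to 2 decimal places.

+0.92 V

Since E°(I₂/I⁻) > E°(Tl⁺/Tl), I₂/I⁻ serves as the cathode.
E°cell = +0.547 − (−0.336) = +0.883 V, with n = 2 electrons transferred.
Balancing gives I2(s) + 2 Tl(s) → 2 I-(aq) + 2 Tl+(aq); hence Q = [I-(aq)]^2·[Tl+(aq)]^2 = 0.0791 (log Q = −1.102).
Applying E = E° − (RT ln10/nF)·log Q gives +0.883 − (0.0591/2)(−1.102) = +0.92 V.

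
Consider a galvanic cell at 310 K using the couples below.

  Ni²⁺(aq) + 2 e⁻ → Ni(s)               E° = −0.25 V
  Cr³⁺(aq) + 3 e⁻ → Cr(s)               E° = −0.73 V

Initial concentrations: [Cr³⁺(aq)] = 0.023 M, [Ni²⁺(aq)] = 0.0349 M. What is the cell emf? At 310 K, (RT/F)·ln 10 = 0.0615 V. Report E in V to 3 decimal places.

The Ni²⁺/Ni couple has the more positive E°, so it is the cathode; Cr³⁺/Cr is the anode.
The standard potential is −0.25 − (−0.73) = +0.48 V and the balanced reaction transfers n = 6 electrons.
Balancing gives 3 Ni²⁺(aq) + 2 Cr(s) → 3 Ni(s) + 2 Cr³⁺(aq); hence Q = [Cr³⁺(aq)]^2 / [Ni²⁺(aq)]^3 = 12.4 (log Q = 1.095).
Applying E = E° − (RT ln10/nF)·log Q gives +0.48 − (0.0615/6)(1.095) = +0.469 V.

+0.469 V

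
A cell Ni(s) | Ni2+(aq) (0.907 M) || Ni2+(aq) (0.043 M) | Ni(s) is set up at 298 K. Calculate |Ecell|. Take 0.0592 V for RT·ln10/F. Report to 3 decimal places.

0.039 V

For a concentration cell E°cell = 0, since both electrodes use the same couple.
The compartment with the higher Ni2+(aq) concentration (0.907 M) acts as the cathode; ions are reduced there and produced at the dilute (0.043 M) anode.
With n = 2, Ecell = −(0.0592/2)·log([dilute]/[conc]) = −(0.0592/2)·log(0.043/0.907) = +0.039 V.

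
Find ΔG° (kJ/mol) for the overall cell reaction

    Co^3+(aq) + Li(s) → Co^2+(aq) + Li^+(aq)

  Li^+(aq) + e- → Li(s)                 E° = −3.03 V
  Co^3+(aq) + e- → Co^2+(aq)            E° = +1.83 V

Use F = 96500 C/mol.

−469 kJ/mol

In the reaction as written Co^3+(aq) is reduced, so the Co³⁺/Co²⁺ couple is the cathode and Li⁺/Li is the anode.
E°cell = +1.83 − (−3.03) = +4.86 V; balancing electrons gives n = 1.
ΔG° = −nFE°cell = −(1)(96500)(+4.86) J/mol = −469 kJ/mol.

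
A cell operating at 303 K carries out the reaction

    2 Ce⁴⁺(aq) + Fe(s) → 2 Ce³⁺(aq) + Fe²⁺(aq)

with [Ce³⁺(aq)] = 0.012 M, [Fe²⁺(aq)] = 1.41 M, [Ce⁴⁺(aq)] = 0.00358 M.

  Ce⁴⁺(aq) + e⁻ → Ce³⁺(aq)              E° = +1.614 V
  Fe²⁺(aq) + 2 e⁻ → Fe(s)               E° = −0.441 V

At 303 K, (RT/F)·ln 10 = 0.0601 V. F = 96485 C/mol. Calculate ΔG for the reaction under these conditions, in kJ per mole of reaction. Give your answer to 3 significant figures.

−390 kJ/mol

With Ce⁴⁺/Ce³⁺ reduced at the cathode, E°cell = +1.614 − (−0.441) = +2.055 V and n = 2.
The reaction quotient is ([Ce³⁺(aq)]^2·[Fe²⁺(aq)]) / [Ce⁴⁺(aq)]^2 = 15.8; by Nernst, E = +2.055 − (0.0601/2)(1.200) = +2.0189 V.
ΔG = −nFE = −(2)(96485)(+2.0189) J/mol = −390 kJ/mol.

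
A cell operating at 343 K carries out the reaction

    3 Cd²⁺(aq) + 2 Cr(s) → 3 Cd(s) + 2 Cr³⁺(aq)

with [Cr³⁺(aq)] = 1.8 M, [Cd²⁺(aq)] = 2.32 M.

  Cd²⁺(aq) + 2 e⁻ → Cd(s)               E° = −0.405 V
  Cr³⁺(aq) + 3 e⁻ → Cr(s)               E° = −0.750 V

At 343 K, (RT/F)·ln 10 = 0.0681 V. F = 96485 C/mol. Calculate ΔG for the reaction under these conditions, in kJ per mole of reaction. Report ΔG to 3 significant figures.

With Cd²⁺/Cd reduced at the cathode, E°cell = −0.405 − (−0.750) = +0.345 V and n = 6.
The reaction quotient is [Cr³⁺(aq)]^2 / [Cd²⁺(aq)]^3 = 0.259; by Nernst, E = +0.345 − (0.0681/6)(−0.586) = +0.3517 V.
Finally ΔG = −nFE = −(6)(96485 C/mol)(+0.3517 V) = −204 kJ/mol.

−204 kJ/mol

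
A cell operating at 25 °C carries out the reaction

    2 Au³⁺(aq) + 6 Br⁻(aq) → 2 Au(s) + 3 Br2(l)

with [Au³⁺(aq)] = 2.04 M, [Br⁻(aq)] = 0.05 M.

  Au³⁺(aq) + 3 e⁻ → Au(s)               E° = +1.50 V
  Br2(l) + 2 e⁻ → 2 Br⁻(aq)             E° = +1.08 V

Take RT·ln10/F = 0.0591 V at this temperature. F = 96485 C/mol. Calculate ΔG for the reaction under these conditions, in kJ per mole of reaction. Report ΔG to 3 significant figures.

E°cell = +1.50 − (+1.08) = +0.42 V; the balanced reaction transfers n = 6 electrons.
Q = 1 / ([Au³⁺(aq)]^2·[Br⁻(aq)]^6) = 1.54×10^7, so log Q = 7.187 and E = +0.42 − (0.0591/6)(7.187) = +0.3492 V.
ΔG = −nFE = −(6)(96485)(+0.3492) J/mol = −202 kJ/mol.

−202 kJ/mol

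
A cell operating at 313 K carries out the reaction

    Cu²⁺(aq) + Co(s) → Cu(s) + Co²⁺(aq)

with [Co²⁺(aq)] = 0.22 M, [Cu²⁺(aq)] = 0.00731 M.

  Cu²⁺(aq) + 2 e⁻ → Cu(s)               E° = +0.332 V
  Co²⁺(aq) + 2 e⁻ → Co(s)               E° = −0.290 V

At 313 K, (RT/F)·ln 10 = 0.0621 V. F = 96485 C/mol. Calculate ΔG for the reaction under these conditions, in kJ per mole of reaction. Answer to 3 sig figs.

E°cell = +0.332 − (−0.290) = +0.622 V; the balanced reaction transfers n = 2 electrons.
Q = [Co²⁺(aq)] / [Cu²⁺(aq)] = 30.1, so log Q = 1.479 and E = +0.622 − (0.0621/2)(1.479) = +0.5761 V.
Then ΔG = −nFE = −2 × 96485 × +0.5761 J/mol = −111 kJ/mol.

−111 kJ/mol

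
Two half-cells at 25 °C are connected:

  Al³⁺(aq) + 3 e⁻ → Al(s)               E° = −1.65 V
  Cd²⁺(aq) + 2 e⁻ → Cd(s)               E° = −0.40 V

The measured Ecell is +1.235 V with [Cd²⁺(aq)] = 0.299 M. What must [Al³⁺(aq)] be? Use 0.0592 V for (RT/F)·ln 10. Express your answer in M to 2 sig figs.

With Cd²⁺/Cd at the cathode and Al³⁺/Al at the anode, E°cell = −0.40 − (−1.65) = +1.25 V (n = 6).
Rearranging E = E° − (0.0592/n)·log Q gives log Q = 6(+1.25 − (+1.235))/0.0592 = 1.520.
For 3 Cd²⁺(aq) + 2 Al(s) → 3 Cd(s) + 2 Al³⁺(aq), the reaction quotient is Q = [Al³⁺(aq)]^2 / [Cd²⁺(aq)]^3.
Substituting the known concentrations and solving, log [Al³⁺(aq)] = −0.026 and [Al³⁺(aq)] = 0.94 M.

0.94 M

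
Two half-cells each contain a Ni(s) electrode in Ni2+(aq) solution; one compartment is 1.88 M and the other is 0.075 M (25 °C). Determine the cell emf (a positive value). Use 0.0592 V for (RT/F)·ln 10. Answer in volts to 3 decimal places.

For a concentration cell E°cell = 0, since both electrodes use the same couple.
The compartment with the higher Ni2+(aq) concentration (1.88 M) acts as the cathode; ions are reduced there and produced at the dilute (0.075 M) anode.
With n = 2, Ecell = −(0.0592/2)·log([dilute]/[conc]) = −(0.0592/2)·log(0.075/1.88) = +0.041 V.

0.041 V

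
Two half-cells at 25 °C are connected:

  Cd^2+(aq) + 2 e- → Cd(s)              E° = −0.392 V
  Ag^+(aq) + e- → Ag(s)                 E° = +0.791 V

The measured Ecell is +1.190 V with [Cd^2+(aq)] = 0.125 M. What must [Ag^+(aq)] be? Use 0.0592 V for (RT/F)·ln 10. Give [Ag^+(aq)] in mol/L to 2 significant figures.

Ag⁺/Ag is the cathode (higher E°); E°cell = +0.791 − (−0.392) = +1.183 V with n = 2.
Rearranging E = E° − (0.0592/n)·log Q gives log Q = 2(+1.183 − (+1.190))/0.0592 = −0.236.
The balanced reaction is 2 Ag^+(aq) + Cd(s) → 2 Ag(s) + Cd^2+(aq), so Q = [Cd^2+(aq)] / [Ag^+(aq)]^2.
Solving for the unknown gives log [Ag^+(aq)] = −0.334, so [Ag^+(aq)] ≈ 0.46 M.

0.46 M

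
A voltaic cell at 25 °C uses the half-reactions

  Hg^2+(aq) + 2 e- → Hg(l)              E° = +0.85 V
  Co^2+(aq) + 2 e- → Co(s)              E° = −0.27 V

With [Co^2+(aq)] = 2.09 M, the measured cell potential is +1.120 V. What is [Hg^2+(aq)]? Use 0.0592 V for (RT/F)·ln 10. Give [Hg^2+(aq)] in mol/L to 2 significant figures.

2.1 M

With Hg²⁺/Hg at the cathode and Co²⁺/Co at the anode, E°cell = +0.85 − (−0.27) = +1.12 V (n = 2).
Since E = E° − (0.0592/n)·log Q, log Q = n(E° − E)/0.0592 = 0.000.
Balancing electrons gives Hg^2+(aq) + Co(s) → Hg(l) + Co^2+(aq); thus Q = [Co^2+(aq)] / [Hg^2+(aq)].
Solving for the unknown gives log [Hg^2+(aq)] = 0.320, so [Hg^2+(aq)] ≈ 2.1 M.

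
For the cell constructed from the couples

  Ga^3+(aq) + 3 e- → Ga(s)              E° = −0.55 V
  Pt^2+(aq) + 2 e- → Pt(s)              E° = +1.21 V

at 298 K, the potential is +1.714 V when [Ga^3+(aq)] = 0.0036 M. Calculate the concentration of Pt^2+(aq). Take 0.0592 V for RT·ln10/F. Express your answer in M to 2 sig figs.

0.00066 M

The Pt²⁺/Pt couple has the larger reduction potential, so it is the cathode: E°cell = +1.21 − (−0.55) = +1.76 V and n = 6.
Since E = E° − (0.0592/n)·log Q, log Q = n(E° − E)/0.0592 = 4.662.
The balanced reaction is 3 Pt^2+(aq) + 2 Ga(s) → 3 Pt(s) + 2 Ga^3+(aq), so Q = [Ga^3+(aq)]^2 / [Pt^2+(aq)]^3.
Isolating [Pt^2+(aq)] in Q = 10^{4.662} yields log [Pt^2+(aq)] = −3.183, i.e. 0.00066 M.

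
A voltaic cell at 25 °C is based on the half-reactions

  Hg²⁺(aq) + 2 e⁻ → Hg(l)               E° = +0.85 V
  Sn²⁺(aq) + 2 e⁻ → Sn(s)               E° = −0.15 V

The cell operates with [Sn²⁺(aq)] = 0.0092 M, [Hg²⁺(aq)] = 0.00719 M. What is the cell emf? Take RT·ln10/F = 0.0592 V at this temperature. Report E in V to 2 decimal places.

Hg²⁺/Hg is reduced (cathode, E° = +0.85 V) and Sn²⁺/Sn is oxidized (anode).
E°cell = +0.85 − (−0.15) = +1.00 V, with n = 2 electrons transferred.
For the overall reaction Hg²⁺(aq) + Sn(s) → Hg(l) + Sn²⁺(aq), Q = [Sn²⁺(aq)] / [Hg²⁺(aq)] = 1.28, giving log Q = 0.107.
By the Nernst equation, E = +1.00 − (0.0592/2)·(0.107) = +1.00 V.

+1.00 V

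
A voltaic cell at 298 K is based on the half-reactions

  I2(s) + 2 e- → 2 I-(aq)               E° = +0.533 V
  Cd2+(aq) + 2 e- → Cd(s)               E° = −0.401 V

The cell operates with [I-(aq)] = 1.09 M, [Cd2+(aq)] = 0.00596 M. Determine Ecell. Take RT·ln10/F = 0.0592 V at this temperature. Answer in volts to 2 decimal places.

+1.00 V

Since E°(I₂/I⁻) > E°(Cd²⁺/Cd), I₂/I⁻ serves as the cathode.
The standard potential is +0.533 − (−0.401) = +0.934 V and the balanced reaction transfers n = 2 electrons.
For the overall reaction I2(s) + Cd(s) → 2 I-(aq) + Cd2+(aq), Q = [I-(aq)]^2·[Cd2+(aq)] = 0.00708, giving log Q = −2.150.
E = E° − (0.0592/n)·log Q = +0.934 − (0.0592/2)(−2.150) = +1.00 V.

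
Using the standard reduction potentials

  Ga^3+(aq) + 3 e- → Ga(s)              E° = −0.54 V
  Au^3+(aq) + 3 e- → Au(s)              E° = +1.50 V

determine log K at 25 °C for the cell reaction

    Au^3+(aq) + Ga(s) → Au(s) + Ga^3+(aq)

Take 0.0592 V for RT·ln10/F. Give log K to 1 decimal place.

log K = 103.4

The Au³⁺/Au couple is reduced (cathode); E°cell = +1.50 − (−0.54) = +2.04 V with n = 3.
At equilibrium E = 0, so log K = nE°cell / 0.0592 = (3)(+2.04) / 0.0592 = 103.4.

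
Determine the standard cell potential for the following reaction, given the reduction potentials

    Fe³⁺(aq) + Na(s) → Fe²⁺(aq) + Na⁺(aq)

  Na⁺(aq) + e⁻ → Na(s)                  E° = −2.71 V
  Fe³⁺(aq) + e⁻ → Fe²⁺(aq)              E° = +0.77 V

Fe³⁺(aq) gains electrons, so the Fe³⁺/Fe²⁺ couple is the cathode; the Na⁺/Na couple is the anode.
E°cell = E°(cathode) − E°(anode) = +0.77 − (−2.71) = +3.48 V.
The positive value indicates the reaction is spontaneous as written.

+3.48 V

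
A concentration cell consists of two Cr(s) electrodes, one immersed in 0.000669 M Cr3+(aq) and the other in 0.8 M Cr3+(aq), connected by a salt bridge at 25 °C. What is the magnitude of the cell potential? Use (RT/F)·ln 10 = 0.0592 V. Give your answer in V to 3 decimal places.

0.061 V

For a concentration cell E°cell = 0, since both electrodes use the same couple.
The compartment with the higher Cr3+(aq) concentration (0.8 M) acts as the cathode; ions are reduced there and produced at the dilute (0.000669 M) anode.
With n = 3, Ecell = −(0.0592/3)·log([dilute]/[conc]) = −(0.0592/3)·log(0.000669/0.8) = +0.061 V.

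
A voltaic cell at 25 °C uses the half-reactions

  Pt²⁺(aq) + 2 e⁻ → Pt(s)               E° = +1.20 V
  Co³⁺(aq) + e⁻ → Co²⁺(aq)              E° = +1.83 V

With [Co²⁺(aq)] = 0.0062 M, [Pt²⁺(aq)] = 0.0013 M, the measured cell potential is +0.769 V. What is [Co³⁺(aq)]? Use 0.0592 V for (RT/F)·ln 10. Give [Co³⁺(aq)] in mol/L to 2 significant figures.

With Co³⁺/Co²⁺ at the cathode and Pt²⁺/Pt at the anode, E°cell = +1.83 − (+1.20) = +0.63 V (n = 2).
From the Nernst equation, log Q = n(E° − E)/0.0592 = 2·(+0.63 − (+0.769))/0.0592 = −4.696.
For 2 Co³⁺(aq) + Pt(s) → 2 Co²⁺(aq) + Pt²⁺(aq), the reaction quotient is Q = ([Co²⁺(aq)]^2·[Pt²⁺(aq)]) / [Co³⁺(aq)]^2.
Solving for the unknown gives log [Co³⁺(aq)] = −1.303, so [Co³⁺(aq)] ≈ 0.050 M.

0.050 M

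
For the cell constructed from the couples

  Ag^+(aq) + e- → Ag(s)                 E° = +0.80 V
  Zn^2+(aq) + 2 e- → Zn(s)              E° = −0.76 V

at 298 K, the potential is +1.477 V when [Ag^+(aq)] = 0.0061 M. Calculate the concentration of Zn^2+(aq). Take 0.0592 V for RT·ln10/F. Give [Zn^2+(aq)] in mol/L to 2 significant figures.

The Ag⁺/Ag couple has the larger reduction potential, so it is the cathode: E°cell = +0.80 − (−0.76) = +1.56 V and n = 2.
Since E = E° − (0.0592/n)·log Q, log Q = n(E° − E)/0.0592 = 2.804.
For 2 Ag^+(aq) + Zn(s) → 2 Ag(s) + Zn^2+(aq), the reaction quotient is Q = [Zn^2+(aq)] / [Ag^+(aq)]^2.
Isolating [Zn^2+(aq)] in Q = 10^{2.804} yields log [Zn^2+(aq)] = −1.625, i.e. 0.024 M.

0.024 M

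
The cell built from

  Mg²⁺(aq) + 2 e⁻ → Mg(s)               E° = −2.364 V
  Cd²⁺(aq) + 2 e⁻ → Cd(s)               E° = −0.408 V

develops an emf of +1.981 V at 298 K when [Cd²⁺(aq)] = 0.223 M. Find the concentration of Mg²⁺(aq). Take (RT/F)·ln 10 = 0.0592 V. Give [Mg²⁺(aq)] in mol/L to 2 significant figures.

Cd²⁺/Cd is the cathode (higher E°); E°cell = −0.408 − (−2.364) = +1.956 V with n = 2.
Since E = E° − (0.0592/n)·log Q, log Q = n(E° − E)/0.0592 = −0.845.
Balancing electrons gives Cd²⁺(aq) + Mg(s) → Cd(s) + Mg²⁺(aq); thus Q = [Mg²⁺(aq)] / [Cd²⁺(aq)].
Isolating [Mg²⁺(aq)] in Q = 10^{−0.845} yields log [Mg²⁺(aq)] = −1.497, i.e. 0.032 M.

0.032 M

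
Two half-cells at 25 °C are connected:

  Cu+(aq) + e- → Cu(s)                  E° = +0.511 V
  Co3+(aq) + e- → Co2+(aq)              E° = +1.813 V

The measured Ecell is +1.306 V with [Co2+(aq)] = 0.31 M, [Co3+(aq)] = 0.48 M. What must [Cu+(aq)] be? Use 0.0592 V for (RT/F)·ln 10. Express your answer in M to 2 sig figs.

The Co³⁺/Co²⁺ couple has the larger reduction potential, so it is the cathode: E°cell = +1.813 − (+0.511) = +1.302 V and n = 1.
Since E = E° − (0.0592/n)·log Q, log Q = n(E° − E)/0.0592 = −0.068.
Balancing electrons gives Co3+(aq) + Cu(s) → Co2+(aq) + Cu+(aq); thus Q = ([Co2+(aq)]·[Cu+(aq)]) / [Co3+(aq)].
Solving for the unknown gives log [Cu+(aq)] = 0.122, so [Cu+(aq)] ≈ 1.3 M.

1.3 M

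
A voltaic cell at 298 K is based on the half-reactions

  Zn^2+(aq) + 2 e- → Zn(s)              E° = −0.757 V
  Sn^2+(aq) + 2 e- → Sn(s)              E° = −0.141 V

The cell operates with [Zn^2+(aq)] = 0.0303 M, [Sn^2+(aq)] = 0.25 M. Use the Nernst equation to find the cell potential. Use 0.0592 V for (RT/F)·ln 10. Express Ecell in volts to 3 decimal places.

Sn²⁺/Sn is reduced (cathode, E° = −0.141 V) and Zn²⁺/Zn is oxidized (anode).
E°cell = −0.141 − (−0.757) = +0.616 V, with n = 2 electrons transferred.
Balancing gives Sn^2+(aq) + Zn(s) → Sn(s) + Zn^2+(aq); hence Q = [Zn^2+(aq)] / [Sn^2+(aq)] = 0.121 (log Q = −0.916).
E = E° − (0.0592/n)·log Q = +0.616 − (0.0592/2)(−0.916) = +0.643 V.

+0.643 V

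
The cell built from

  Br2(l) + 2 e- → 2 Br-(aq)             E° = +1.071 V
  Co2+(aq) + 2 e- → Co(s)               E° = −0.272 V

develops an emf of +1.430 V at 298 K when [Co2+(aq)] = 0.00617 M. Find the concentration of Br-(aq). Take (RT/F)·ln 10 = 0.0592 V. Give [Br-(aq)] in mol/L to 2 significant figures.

With Br₂/Br⁻ at the cathode and Co²⁺/Co at the anode, E°cell = +1.071 − (−0.272) = +1.343 V (n = 2).
Since E = E° − (0.0592/n)·log Q, log Q = n(E° − E)/0.0592 = −2.939.
For Br2(l) + Co(s) → 2 Br-(aq) + Co2+(aq), the reaction quotient is Q = [Br-(aq)]^2·[Co2+(aq)].
Solving for the unknown gives log [Br-(aq)] = −0.365, so [Br-(aq)] ≈ 0.43 M.

0.43 M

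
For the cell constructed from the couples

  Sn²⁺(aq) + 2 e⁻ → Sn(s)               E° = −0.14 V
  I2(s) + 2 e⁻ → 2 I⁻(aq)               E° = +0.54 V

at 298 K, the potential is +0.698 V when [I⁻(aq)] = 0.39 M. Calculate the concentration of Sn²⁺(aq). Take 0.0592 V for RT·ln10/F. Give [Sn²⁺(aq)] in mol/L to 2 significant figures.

With I₂/I⁻ at the cathode and Sn²⁺/Sn at the anode, E°cell = +0.54 − (−0.14) = +0.68 V (n = 2).
From the Nernst equation, log Q = n(E° − E)/0.0592 = 2·(+0.68 − (+0.698))/0.0592 = −0.608.
For I2(s) + Sn(s) → 2 I⁻(aq) + Sn²⁺(aq), the reaction quotient is Q = [I⁻(aq)]^2·[Sn²⁺(aq)].
Solving for the unknown gives log [Sn²⁺(aq)] = 0.210, so [Sn²⁺(aq)] ≈ 1.6 M.

1.6 M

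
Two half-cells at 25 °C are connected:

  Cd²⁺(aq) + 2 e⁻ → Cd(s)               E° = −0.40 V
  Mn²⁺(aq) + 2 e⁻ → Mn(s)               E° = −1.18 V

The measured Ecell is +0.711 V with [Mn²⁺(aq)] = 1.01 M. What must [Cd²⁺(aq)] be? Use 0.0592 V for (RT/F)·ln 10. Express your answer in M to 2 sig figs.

0.0047 M

The Cd²⁺/Cd couple has the larger reduction potential, so it is the cathode: E°cell = −0.40 − (−1.18) = +0.78 V and n = 2.
Rearranging E = E° − (0.0592/n)·log Q gives log Q = 2(+0.78 − (+0.711))/0.0592 = 2.331.
The balanced reaction is Cd²⁺(aq) + Mn(s) → Cd(s) + Mn²⁺(aq), so Q = [Mn²⁺(aq)] / [Cd²⁺(aq)].
Isolating [Cd²⁺(aq)] in Q = 10^{2.331} yields log [Cd²⁺(aq)] = −2.327, i.e. 0.0047 M.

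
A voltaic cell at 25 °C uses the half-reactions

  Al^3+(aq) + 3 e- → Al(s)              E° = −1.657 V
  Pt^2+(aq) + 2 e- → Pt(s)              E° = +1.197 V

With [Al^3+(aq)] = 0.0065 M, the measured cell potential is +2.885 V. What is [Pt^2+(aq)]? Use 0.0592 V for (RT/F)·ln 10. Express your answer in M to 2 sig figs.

0.39 M

The Pt²⁺/Pt couple has the larger reduction potential, so it is the cathode: E°cell = +1.197 − (−1.657) = +2.854 V and n = 6.
Rearranging E = E° − (0.0592/n)·log Q gives log Q = 6(+2.854 − (+2.885))/0.0592 = −3.142.
The balanced reaction is 3 Pt^2+(aq) + 2 Al(s) → 3 Pt(s) + 2 Al^3+(aq), so Q = [Al^3+(aq)]^2 / [Pt^2+(aq)]^3.
Solving for the unknown gives log [Pt^2+(aq)] = −0.411, so [Pt^2+(aq)] ≈ 0.39 M.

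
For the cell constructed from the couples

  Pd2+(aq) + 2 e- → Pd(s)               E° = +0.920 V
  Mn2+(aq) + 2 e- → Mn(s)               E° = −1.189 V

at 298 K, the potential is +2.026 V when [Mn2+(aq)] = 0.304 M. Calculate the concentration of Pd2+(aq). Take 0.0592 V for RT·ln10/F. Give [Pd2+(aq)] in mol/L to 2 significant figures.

0.00048 M

The Pd²⁺/Pd couple has the larger reduction potential, so it is the cathode: E°cell = +0.920 − (−1.189) = +2.109 V and n = 2.
Since E = E° − (0.0592/n)·log Q, log Q = n(E° − E)/0.0592 = 2.804.
Balancing electrons gives Pd2+(aq) + Mn(s) → Pd(s) + Mn2+(aq); thus Q = [Mn2+(aq)] / [Pd2+(aq)].
Substituting the known concentrations and solving, log [Pd2+(aq)] = −3.321 and [Pd2+(aq)] = 0.00048 M.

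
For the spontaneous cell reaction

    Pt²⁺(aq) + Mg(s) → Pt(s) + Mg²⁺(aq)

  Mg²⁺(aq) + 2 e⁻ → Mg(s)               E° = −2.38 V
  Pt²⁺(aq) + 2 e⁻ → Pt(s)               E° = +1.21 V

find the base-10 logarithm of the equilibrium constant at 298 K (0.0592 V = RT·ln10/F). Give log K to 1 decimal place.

log K = 121.3

The Pt²⁺/Pt couple is reduced (cathode); E°cell = +1.21 − (−2.38) = +3.59 V with n = 2.
At equilibrium E = 0, so log K = nE°cell / 0.0592 = (2)(+3.59) / 0.0592 = 121.3.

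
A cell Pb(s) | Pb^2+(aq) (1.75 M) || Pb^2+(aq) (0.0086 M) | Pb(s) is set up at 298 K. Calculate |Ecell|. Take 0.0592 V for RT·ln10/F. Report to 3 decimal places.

For a concentration cell E°cell = 0, since both electrodes use the same couple.
The compartment with the higher Pb^2+(aq) concentration (1.75 M) acts as the cathode; ions are reduced there and produced at the dilute (0.0086 M) anode.
With n = 2, Ecell = −(0.0592/2)·log([dilute]/[conc]) = −(0.0592/2)·log(0.0086/1.75) = +0.068 V.

0.068 V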